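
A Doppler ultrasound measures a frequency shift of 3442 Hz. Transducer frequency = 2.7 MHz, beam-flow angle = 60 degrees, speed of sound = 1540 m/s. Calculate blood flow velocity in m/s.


v = fd * c / (2 * f0 * cos(theta))
v = 3442 * 1540 / (2 * 2.7000e+06 * cos(60))
v = 1.963 m/s


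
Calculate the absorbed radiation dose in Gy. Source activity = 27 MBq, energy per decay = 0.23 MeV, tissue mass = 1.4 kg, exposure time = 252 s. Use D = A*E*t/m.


A = 27 MBq = 2.7000e+07 Bq
E = 0.23 MeV = 3.6846e-14 J
D = A*E*t/m = 2.7000e+07*3.6846e-14*252/1.4
D = 1.7907e-04 Gy


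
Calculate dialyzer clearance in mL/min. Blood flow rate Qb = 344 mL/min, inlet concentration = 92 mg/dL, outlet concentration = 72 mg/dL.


K = Qb * (Cb_in - Cb_out) / Cb_in
K = 344 * (92 - 72) / 92
K = 74.78 mL/min


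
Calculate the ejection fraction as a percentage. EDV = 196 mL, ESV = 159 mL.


SV = EDV - ESV = 196 - 159 = 37 mL
EF = SV/EDV * 100 = 37/196 * 100
EF = 18.88%


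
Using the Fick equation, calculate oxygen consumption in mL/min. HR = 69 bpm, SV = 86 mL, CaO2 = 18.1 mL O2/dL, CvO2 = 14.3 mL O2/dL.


CO = HR*SV = 69*86/1000 = 5.934 L/min
a-v O2 diff = 18.1 - 14.3 = 3.8 mL/dL
VO2 = CO * (CaO2-CvO2) * 10 dL/L
VO2 = 5.934 * 3.8 * 10
VO2 = 225.5 mL/min


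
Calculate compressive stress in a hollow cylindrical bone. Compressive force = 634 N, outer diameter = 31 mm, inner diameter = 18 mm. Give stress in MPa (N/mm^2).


A = pi*(r_o^2 - r_i^2)
r_o = 15.5 mm, r_i = 9 mm
A = 500.299 mm^2
sigma = F/A = 634 / 500.299
sigma = 1.267 MPa


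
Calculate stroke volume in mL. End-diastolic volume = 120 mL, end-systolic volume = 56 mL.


SV = EDV - ESV
SV = 120 - 56
SV = 64 mL


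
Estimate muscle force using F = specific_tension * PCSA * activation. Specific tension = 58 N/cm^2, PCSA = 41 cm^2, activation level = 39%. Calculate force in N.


F = sigma * PCSA * activation
F = 58 * 41 * 0.39
F = 927.4 N


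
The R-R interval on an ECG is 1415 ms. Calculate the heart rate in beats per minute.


HR = 60 / RR_interval(s)
RR = 1415 ms = 1.415 s
HR = 60 / 1.415 = 42.4 bpm


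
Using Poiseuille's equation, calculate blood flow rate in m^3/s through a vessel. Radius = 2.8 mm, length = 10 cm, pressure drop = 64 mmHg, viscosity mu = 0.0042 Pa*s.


Q = pi*r^4*dP / (8*mu*L)
r = 0.0028 m, L = 0.1 m
dP = 64 mmHg = 8532.608 Pa
Q = 4.9037e-04 m^3/s


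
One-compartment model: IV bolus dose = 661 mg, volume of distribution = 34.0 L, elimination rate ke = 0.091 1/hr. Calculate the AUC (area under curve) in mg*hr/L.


C0 = Dose/Vd = 661/34.0 = 19.4412 mg/L
AUC = C0/ke = 19.4412/0.091
AUC = 213.6 mg*hr/L


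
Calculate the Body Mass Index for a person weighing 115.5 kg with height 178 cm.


BMI = weight / height^2
height = 178 cm = 1.78 m
BMI = 115.5 / 1.78^2
BMI = 36.45 kg/m^2


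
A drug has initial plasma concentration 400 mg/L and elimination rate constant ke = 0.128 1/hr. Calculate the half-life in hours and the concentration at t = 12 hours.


t_half = ln(2) / ke = 0.693147 / 0.128 = 5.415 hr
C(t) = C0 * exp(-ke*t) = 400 * exp(-0.128*12)
C(12) = 86.1 mg/L


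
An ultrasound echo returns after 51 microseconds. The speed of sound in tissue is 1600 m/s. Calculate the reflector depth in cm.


depth = c * t / 2
t = 51 us = 5.1000e-05 s
depth = 1600 * 5.1000e-05 / 2
depth = 0.0408 m = 4.08 cm


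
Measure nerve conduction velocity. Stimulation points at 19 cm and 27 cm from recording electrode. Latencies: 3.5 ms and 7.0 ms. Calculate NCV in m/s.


Distance = (27 - 19) / 100 = 0.08 m
dt = (7.0 - 3.5) / 1000 = 0.0035 s
NCV = dist / dt = 22.86 m/s


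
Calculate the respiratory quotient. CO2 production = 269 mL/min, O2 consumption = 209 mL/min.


RQ = VCO2 / VO2
RQ = 269 / 209
RQ = 1.287


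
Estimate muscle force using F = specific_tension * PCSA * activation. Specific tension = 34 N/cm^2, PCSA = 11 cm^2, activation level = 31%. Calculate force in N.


F = sigma * PCSA * activation
F = 34 * 11 * 0.31
F = 115.9 N


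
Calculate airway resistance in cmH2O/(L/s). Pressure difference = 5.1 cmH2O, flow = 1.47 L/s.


R = dP / flow
R = 5.1 / 1.47
R = 3.469 cmH2O/(L/s)


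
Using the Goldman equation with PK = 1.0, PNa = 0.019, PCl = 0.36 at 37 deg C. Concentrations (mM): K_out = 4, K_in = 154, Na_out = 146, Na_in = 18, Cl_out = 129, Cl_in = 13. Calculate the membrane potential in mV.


Vm = (RT/F)*ln((PK*Ko + PNa*Nao + PCl*Cli)/(PK*Ki + PNa*Nai + PCl*Clo))
Numer = 11.454, Denom = 200.782
Vm = -76.54 mV


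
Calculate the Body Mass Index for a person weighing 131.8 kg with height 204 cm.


BMI = weight / height^2
height = 204 cm = 2.04 m
BMI = 131.8 / 2.04^2
BMI = 31.67 kg/m^2


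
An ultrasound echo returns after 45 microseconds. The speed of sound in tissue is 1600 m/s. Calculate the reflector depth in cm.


depth = c * t / 2
t = 45 us = 4.5000e-05 s
depth = 1600 * 4.5000e-05 / 2
depth = 0.036 m = 3.6 cm


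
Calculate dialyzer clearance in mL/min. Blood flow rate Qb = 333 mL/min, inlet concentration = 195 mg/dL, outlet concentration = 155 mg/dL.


K = Qb * (Cb_in - Cb_out) / Cb_in
K = 333 * (195 - 155) / 195
K = 68.31 mL/min


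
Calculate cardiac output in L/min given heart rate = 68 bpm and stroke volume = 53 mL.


CO = HR * SV
CO = 68 * 53 / 1000
CO = 3.604 L/min


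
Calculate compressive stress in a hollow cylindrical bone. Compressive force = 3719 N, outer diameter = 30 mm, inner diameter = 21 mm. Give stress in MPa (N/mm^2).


A = pi*(r_o^2 - r_i^2)
r_o = 15 mm, r_i = 10.5 mm
A = 360.498 mm^2
sigma = F/A = 3719 / 360.498
sigma = 10.32 MPa


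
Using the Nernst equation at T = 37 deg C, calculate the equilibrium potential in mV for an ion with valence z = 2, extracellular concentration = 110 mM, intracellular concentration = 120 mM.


E = (RT/(zF)) * ln(C_out/C_in)
T = 37 + 273.15 = 310.15 K
E = (8.314 * 310.15 / (2 * 96485)) * ln(110/120)
E = -1.163 mV


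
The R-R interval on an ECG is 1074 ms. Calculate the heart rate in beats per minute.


HR = 60 / RR_interval(s)
RR = 1074 ms = 1.074 s
HR = 60 / 1.074 = 55.87 bpm


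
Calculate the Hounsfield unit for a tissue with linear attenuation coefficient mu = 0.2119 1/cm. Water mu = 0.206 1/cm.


HU = ((mu_tissue - mu_water) / mu_water) * 1000
HU = ((0.2119 - 0.206) / 0.206) * 1000
HU = 28.64


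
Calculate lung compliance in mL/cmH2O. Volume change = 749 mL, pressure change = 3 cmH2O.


C = dV / dP
C = 749 / 3
C = 249.7 mL/cmH2O


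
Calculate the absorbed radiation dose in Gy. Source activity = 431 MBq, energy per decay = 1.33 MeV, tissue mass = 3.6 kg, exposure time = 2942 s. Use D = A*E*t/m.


A = 431 MBq = 4.3100e+08 Bq
E = 1.33 MeV = 2.13066e-13 J
D = A*E*t/m = 4.3100e+08*2.13066e-13*2942/3.6
D = 0.07505 Gy


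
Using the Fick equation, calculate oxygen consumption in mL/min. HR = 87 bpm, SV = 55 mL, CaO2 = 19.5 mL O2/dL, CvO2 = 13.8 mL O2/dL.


CO = HR*SV = 87*55/1000 = 4.785 L/min
a-v O2 diff = 19.5 - 13.8 = 5.7 mL/dL
VO2 = CO * (CaO2-CvO2) * 10 dL/L
VO2 = 4.785 * 5.7 * 10
VO2 = 272.7 mL/min


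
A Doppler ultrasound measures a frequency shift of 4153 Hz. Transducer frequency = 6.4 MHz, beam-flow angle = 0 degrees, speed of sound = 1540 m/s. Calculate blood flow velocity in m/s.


v = fd * c / (2 * f0 * cos(theta))
v = 4153 * 1540 / (2 * 6.4000e+06 * cos(0))
v = 0.4997 m/s


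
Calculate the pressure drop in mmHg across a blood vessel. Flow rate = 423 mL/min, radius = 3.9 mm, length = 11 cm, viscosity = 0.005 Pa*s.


dP = 8*mu*L*Q / (pi*r^4)
Q = 423 mL/min = 7.05e-06 m^3/s
dP = 42.6809 Pa = 42.6809 / 133.322 mmHg = 0.3201 mmHg


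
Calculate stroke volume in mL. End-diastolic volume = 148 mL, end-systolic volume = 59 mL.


SV = EDV - ESV
SV = 148 - 59
SV = 89 mL


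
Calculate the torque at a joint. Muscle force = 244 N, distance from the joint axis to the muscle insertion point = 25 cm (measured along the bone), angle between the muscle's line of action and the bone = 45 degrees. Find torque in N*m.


Torque = F * d * sin(theta)   (moment arm = d*sin(theta))
d = 25 cm = 0.25 m
Torque = 244 * 0.25 * sin(45)
Torque = 43.13 N*m


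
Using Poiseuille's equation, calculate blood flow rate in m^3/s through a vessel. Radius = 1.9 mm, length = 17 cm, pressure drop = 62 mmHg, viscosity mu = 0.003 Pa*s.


Q = pi*r^4*dP / (8*mu*L)
r = 0.0019 m, L = 0.17 m
dP = 62 mmHg = 8265.964 Pa
Q = 8.2946e-05 m^3/s


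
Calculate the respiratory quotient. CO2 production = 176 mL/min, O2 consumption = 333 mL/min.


RQ = VCO2 / VO2
RQ = 176 / 333
RQ = 0.5285


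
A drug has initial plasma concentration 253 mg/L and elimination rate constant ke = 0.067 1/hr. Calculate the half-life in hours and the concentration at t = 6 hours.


t_half = ln(2) / ke = 0.693147 / 0.067 = 10.35 hr
C(t) = C0 * exp(-ke*t) = 253 * exp(-0.067*6)
C(6) = 169.3 mg/L


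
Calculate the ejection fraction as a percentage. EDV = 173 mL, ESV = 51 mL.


SV = EDV - ESV = 173 - 51 = 122 mL
EF = SV/EDV * 100 = 122/173 * 100
EF = 70.52%


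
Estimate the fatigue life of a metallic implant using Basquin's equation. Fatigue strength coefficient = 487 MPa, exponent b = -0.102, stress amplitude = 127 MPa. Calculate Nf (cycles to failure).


sigma_a = sigma_f' * (2Nf)^b
2Nf = (sigma_a/sigma_f')^(1/b)
2Nf = (127/487)^(1/-0.102)
2Nf = 528197.66
Nf = 2.641e+05


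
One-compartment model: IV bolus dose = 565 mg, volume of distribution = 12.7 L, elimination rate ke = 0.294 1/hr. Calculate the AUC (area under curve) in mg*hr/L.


C0 = Dose/Vd = 565/12.7 = 44.4882 mg/L
AUC = C0/ke = 44.4882/0.294
AUC = 151.3 mg*hr/L


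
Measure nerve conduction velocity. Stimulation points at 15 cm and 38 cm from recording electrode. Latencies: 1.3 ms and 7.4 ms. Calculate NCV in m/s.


Distance = (38 - 15) / 100 = 0.23 m
dt = (7.4 - 1.3) / 1000 = 0.0061 s
NCV = dist / dt = 37.7 m/s


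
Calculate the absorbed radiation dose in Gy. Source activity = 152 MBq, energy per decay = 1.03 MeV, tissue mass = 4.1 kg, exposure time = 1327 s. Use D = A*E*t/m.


A = 152 MBq = 1.5200e+08 Bq
E = 1.03 MeV = 1.65006e-13 J
D = A*E*t/m = 1.5200e+08*1.65006e-13*1327/4.1
D = 0.008118 Gy


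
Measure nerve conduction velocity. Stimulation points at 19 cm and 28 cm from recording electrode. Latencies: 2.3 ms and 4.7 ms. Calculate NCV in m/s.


Distance = (28 - 19) / 100 = 0.09 m
dt = (4.7 - 2.3) / 1000 = 0.0024 s
NCV = dist / dt = 37.5 m/s


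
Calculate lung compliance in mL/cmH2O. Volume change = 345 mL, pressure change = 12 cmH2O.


C = dV / dP
C = 345 / 12
C = 28.75 mL/cmH2O


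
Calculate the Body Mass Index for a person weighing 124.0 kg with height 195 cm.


BMI = weight / height^2
height = 195 cm = 1.95 m
BMI = 124.0 / 1.95^2
BMI = 32.61 kg/m^2


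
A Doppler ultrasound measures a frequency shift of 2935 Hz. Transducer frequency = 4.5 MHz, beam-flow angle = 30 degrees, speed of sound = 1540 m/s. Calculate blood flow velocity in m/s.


v = fd * c / (2 * f0 * cos(theta))
v = 2935 * 1540 / (2 * 4.5000e+06 * cos(30))
v = 0.5799 m/s


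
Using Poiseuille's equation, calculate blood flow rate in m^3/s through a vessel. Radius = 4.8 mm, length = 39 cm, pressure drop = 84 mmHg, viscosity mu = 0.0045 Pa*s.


Q = pi*r^4*dP / (8*mu*L)
r = 0.0048 m, L = 0.39 m
dP = 84 mmHg = 11199.048 Pa
Q = 0.00133 m^3/s


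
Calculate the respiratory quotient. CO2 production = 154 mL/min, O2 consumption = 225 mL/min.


RQ = VCO2 / VO2
RQ = 154 / 225
RQ = 0.6844


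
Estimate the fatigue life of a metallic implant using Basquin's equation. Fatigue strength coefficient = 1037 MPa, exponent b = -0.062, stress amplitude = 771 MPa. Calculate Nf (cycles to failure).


sigma_a = sigma_f' * (2Nf)^b
2Nf = (sigma_a/sigma_f')^(1/b)
2Nf = (771/1037)^(1/-0.062)
2Nf = 119.17898
Nf = 59.59


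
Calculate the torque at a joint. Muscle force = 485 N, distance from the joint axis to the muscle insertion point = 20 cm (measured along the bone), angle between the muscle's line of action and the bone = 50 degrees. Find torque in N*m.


Torque = F * d * sin(theta)   (moment arm = d*sin(theta))
d = 20 cm = 0.2 m
Torque = 485 * 0.2 * sin(50)
Torque = 74.31 N*m


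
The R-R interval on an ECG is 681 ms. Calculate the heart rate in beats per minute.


HR = 60 / RR_interval(s)
RR = 681 ms = 0.681 s
HR = 60 / 0.681 = 88.11 bpm


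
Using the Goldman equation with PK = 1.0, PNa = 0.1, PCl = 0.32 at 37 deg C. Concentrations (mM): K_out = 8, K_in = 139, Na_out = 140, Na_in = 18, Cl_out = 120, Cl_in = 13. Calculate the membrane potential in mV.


Vm = (RT/F)*ln((PK*Ko + PNa*Nao + PCl*Cli)/(PK*Ki + PNa*Nai + PCl*Clo))
Numer = 26.16, Denom = 179.2
Vm = -51.43 mV


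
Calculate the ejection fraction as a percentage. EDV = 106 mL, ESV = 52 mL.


SV = EDV - ESV = 106 - 52 = 54 mL
EF = SV/EDV * 100 = 54/106 * 100
EF = 50.94%


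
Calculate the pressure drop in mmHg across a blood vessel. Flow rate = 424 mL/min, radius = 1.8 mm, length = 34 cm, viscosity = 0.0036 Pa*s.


dP = 8*mu*L*Q / (pi*r^4)
Q = 424 mL/min = 7.06667e-06 m^3/s
dP = 2098.2 Pa = 2098.2 / 133.322 mmHg = 15.74 mmHg


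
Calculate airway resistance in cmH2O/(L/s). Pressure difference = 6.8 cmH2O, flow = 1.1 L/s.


R = dP / flow
R = 6.8 / 1.1
R = 6.182 cmH2O/(L/s)


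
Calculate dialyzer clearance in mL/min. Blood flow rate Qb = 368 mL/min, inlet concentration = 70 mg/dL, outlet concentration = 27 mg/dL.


K = Qb * (Cb_in - Cb_out) / Cb_in
K = 368 * (70 - 27) / 70
K = 226.1 mL/min


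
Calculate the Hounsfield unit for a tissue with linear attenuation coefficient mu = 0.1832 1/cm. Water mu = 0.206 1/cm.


HU = ((mu_tissue - mu_water) / mu_water) * 1000
HU = ((0.1832 - 0.206) / 0.206) * 1000
HU = -110.7


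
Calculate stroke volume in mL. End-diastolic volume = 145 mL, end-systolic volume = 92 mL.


SV = EDV - ESV
SV = 145 - 92
SV = 53 mL


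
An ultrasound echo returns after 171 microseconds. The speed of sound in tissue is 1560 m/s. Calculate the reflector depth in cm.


depth = c * t / 2
t = 171 us = 1.7100e-04 s
depth = 1560 * 1.7100e-04 / 2
depth = 0.13338 m = 13.338 cm


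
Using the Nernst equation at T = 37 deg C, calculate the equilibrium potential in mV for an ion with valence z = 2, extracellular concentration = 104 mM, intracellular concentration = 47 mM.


E = (RT/(zF)) * ln(C_out/C_in)
T = 37 + 273.15 = 310.15 K
E = (8.314 * 310.15 / (2 * 96485)) * ln(104/47)
E = 10.61 mV


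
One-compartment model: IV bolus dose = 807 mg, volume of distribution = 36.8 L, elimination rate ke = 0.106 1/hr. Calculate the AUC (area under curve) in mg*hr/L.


C0 = Dose/Vd = 807/36.8 = 21.9293 mg/L
AUC = C0/ke = 21.9293/0.106
AUC = 206.9 mg*hr/L


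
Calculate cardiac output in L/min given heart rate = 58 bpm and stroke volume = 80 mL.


CO = HR * SV
CO = 58 * 80 / 1000
CO = 4.64 L/min


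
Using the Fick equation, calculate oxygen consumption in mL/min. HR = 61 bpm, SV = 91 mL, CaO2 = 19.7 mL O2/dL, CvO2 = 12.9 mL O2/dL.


CO = HR*SV = 61*91/1000 = 5.551 L/min
a-v O2 diff = 19.7 - 12.9 = 6.8 mL/dL
VO2 = CO * (CaO2-CvO2) * 10 dL/L
VO2 = 5.551 * 6.8 * 10
VO2 = 377.5 mL/min


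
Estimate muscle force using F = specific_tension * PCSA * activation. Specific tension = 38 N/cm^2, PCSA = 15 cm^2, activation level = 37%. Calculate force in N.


F = sigma * PCSA * activation
F = 38 * 15 * 0.37
F = 210.9 N


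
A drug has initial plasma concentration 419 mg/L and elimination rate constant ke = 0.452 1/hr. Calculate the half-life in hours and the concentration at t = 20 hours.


t_half = ln(2) / ke = 0.693147 / 0.452 = 1.534 hr
C(t) = C0 * exp(-ke*t) = 419 * exp(-0.452*20)
C(20) = 0.04968 mg/L


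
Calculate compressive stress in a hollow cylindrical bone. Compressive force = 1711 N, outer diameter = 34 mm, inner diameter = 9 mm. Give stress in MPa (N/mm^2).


A = pi*(r_o^2 - r_i^2)
r_o = 17 mm, r_i = 4.5 mm
A = 844.303 mm^2
sigma = F/A = 1711 / 844.303
sigma = 2.027 MPa


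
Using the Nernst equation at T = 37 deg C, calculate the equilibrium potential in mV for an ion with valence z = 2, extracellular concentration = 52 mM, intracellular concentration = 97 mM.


E = (RT/(zF)) * ln(C_out/C_in)
T = 37 + 273.15 = 310.15 K
E = (8.314 * 310.15 / (2 * 96485)) * ln(52/97)
E = -8.331 mV


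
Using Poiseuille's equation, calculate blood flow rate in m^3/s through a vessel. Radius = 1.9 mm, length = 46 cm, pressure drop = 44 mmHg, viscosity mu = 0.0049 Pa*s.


Q = pi*r^4*dP / (8*mu*L)
r = 0.0019 m, L = 0.46 m
dP = 44 mmHg = 5866.168 Pa
Q = 1.3319e-05 m^3/s


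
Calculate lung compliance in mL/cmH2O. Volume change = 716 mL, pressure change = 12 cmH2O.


C = dV / dP
C = 716 / 12
C = 59.67 mL/cmH2O


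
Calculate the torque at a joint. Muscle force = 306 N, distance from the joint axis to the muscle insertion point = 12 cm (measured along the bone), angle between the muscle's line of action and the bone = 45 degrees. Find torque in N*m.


Torque = F * d * sin(theta)   (moment arm = d*sin(theta))
d = 12 cm = 0.12 m
Torque = 306 * 0.12 * sin(45)
Torque = 25.96 N*m


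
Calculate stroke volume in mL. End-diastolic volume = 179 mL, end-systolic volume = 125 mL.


SV = EDV - ESV
SV = 179 - 125
SV = 54 mL


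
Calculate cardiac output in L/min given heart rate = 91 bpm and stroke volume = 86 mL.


CO = HR * SV
CO = 91 * 86 / 1000
CO = 7.826 L/min


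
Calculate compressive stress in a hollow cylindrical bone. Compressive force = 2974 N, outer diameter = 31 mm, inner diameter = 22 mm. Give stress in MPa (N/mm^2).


A = pi*(r_o^2 - r_i^2)
r_o = 15.5 mm, r_i = 11 mm
A = 374.635 mm^2
sigma = F/A = 2974 / 374.635
sigma = 7.938 MPa


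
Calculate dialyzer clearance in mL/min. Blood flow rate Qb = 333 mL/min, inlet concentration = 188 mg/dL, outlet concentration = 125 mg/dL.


K = Qb * (Cb_in - Cb_out) / Cb_in
K = 333 * (188 - 125) / 188
K = 111.6 mL/min


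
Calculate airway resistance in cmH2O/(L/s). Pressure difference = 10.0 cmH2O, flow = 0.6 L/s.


R = dP / flow
R = 10.0 / 0.6
R = 16.67 cmH2O/(L/s)


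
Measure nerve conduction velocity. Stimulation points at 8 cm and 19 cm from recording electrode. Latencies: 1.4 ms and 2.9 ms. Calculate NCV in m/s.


Distance = (19 - 8) / 100 = 0.11 m
dt = (2.9 - 1.4) / 1000 = 0.0015 s
NCV = dist / dt = 73.33 m/s


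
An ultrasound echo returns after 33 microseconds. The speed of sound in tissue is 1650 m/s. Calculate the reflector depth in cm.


depth = c * t / 2
t = 33 us = 3.3000e-05 s
depth = 1650 * 3.3000e-05 / 2
depth = 0.027225 m = 2.7225 cm


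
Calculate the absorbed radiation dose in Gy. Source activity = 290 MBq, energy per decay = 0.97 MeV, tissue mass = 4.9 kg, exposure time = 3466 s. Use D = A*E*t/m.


A = 290 MBq = 2.9000e+08 Bq
E = 0.97 MeV = 1.55394e-13 J
D = A*E*t/m = 2.9000e+08*1.55394e-13*3466/4.9
D = 0.03188 Gy


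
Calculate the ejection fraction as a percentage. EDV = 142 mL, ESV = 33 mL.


SV = EDV - ESV = 142 - 33 = 109 mL
EF = SV/EDV * 100 = 109/142 * 100
EF = 76.76%


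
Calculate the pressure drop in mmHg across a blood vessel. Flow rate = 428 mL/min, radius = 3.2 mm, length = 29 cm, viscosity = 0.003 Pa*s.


dP = 8*mu*L*Q / (pi*r^4)
Q = 428 mL/min = 7.13333e-06 m^3/s
dP = 150.713 Pa = 150.713 / 133.322 mmHg = 1.13 mmHg


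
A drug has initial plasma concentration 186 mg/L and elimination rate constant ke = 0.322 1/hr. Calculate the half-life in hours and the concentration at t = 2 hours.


t_half = ln(2) / ke = 0.693147 / 0.322 = 2.153 hr
C(t) = C0 * exp(-ke*t) = 186 * exp(-0.322*2)
C(2) = 97.68 mg/L


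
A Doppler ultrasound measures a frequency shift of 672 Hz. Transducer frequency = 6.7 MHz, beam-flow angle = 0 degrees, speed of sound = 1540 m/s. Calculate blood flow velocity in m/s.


v = fd * c / (2 * f0 * cos(theta))
v = 672 * 1540 / (2 * 6.7000e+06 * cos(0))
v = 0.07723 m/s


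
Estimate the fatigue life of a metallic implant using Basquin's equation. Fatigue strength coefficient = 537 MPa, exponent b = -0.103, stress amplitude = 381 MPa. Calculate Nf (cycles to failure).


sigma_a = sigma_f' * (2Nf)^b
2Nf = (sigma_a/sigma_f')^(1/b)
2Nf = (381/537)^(1/-0.103)
2Nf = 27.995013
Nf = 14


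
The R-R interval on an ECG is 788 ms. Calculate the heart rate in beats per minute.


HR = 60 / RR_interval(s)
RR = 788 ms = 0.788 s
HR = 60 / 0.788 = 76.14 bpm


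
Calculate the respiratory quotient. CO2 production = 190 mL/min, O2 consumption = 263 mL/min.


RQ = VCO2 / VO2
RQ = 190 / 263
RQ = 0.7224


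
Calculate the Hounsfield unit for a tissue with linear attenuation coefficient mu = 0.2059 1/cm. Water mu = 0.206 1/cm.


HU = ((mu_tissue - mu_water) / mu_water) * 1000
HU = ((0.2059 - 0.206) / 0.206) * 1000
HU = -0.4854


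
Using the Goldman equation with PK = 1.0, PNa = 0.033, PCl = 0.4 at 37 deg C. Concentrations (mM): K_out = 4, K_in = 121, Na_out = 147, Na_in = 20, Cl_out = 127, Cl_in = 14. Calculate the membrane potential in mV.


Vm = (RT/F)*ln((PK*Ko + PNa*Nao + PCl*Cli)/(PK*Ki + PNa*Nai + PCl*Clo))
Numer = 14.451, Denom = 172.46
Vm = -66.26 mV


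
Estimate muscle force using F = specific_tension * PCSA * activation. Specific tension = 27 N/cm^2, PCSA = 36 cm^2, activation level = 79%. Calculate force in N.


F = sigma * PCSA * activation
F = 27 * 36 * 0.79
F = 767.9 N


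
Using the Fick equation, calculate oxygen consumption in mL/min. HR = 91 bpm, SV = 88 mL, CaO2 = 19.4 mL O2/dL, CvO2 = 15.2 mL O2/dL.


CO = HR*SV = 91*88/1000 = 8.008 L/min
a-v O2 diff = 19.4 - 15.2 = 4.2 mL/dL
VO2 = CO * (CaO2-CvO2) * 10 dL/L
VO2 = 8.008 * 4.2 * 10
VO2 = 336.3 mL/min


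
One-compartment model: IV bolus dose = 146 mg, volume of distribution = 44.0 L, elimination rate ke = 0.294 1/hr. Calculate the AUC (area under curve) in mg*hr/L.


C0 = Dose/Vd = 146/44.0 = 3.31818 mg/L
AUC = C0/ke = 3.31818/0.294
AUC = 11.29 mg*hr/L


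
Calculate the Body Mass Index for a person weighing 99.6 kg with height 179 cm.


BMI = weight / height^2
height = 179 cm = 1.79 m
BMI = 99.6 / 1.79^2
BMI = 31.09 kg/m^2


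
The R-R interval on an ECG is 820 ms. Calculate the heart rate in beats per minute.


HR = 60 / RR_interval(s)
RR = 820 ms = 0.82 s
HR = 60 / 0.82 = 73.17 bpm


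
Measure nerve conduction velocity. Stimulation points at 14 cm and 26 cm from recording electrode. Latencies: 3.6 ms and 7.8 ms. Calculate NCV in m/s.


Distance = (26 - 14) / 100 = 0.12 m
dt = (7.8 - 3.6) / 1000 = 0.0042 s
NCV = dist / dt = 28.57 m/s


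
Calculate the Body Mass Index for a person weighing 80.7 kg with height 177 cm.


BMI = weight / height^2
height = 177 cm = 1.77 m
BMI = 80.7 / 1.77^2
BMI = 25.76 kg/m^2


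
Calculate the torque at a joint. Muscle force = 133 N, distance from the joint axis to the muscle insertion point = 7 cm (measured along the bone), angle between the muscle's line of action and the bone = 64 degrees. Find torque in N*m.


Torque = F * d * sin(theta)   (moment arm = d*sin(theta))
d = 7 cm = 0.07 m
Torque = 133 * 0.07 * sin(64)
Torque = 8.368 N*m


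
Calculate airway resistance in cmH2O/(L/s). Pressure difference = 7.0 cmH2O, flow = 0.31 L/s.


R = dP / flow
R = 7.0 / 0.31
R = 22.58 cmH2O/(L/s)


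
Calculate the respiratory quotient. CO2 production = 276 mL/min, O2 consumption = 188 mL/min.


RQ = VCO2 / VO2
RQ = 276 / 188
RQ = 1.468


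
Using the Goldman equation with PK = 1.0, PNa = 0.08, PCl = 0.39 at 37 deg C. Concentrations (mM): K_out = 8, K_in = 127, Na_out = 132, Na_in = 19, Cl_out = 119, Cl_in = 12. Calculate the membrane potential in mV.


Vm = (RT/F)*ln((PK*Ko + PNa*Nao + PCl*Cli)/(PK*Ki + PNa*Nai + PCl*Clo))
Numer = 23.24, Denom = 174.93
Vm = -53.95 mV


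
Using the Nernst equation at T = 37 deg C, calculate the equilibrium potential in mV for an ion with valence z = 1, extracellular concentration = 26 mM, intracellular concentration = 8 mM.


E = (RT/(zF)) * ln(C_out/C_in)
T = 37 + 273.15 = 310.15 K
E = (8.314 * 310.15 / (1 * 96485)) * ln(26/8)
E = 31.5 mV


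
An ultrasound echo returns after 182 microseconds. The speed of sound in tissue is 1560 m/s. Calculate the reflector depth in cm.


depth = c * t / 2
t = 182 us = 1.8200e-04 s
depth = 1560 * 1.8200e-04 / 2
depth = 0.14196 m = 14.196 cm


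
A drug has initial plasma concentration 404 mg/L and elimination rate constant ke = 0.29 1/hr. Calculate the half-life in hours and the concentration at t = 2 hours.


t_half = ln(2) / ke = 0.693147 / 0.29 = 2.39 hr
C(t) = C0 * exp(-ke*t) = 404 * exp(-0.29*2)
C(2) = 226.2 mg/L


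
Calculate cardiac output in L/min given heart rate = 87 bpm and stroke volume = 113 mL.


CO = HR * SV
CO = 87 * 113 / 1000
CO = 9.831 L/min


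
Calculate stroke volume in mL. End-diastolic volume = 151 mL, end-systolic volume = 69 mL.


SV = EDV - ESV
SV = 151 - 69
SV = 82 mL


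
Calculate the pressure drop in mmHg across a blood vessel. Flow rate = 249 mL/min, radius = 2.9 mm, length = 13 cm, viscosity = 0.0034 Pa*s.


dP = 8*mu*L*Q / (pi*r^4)
Q = 249 mL/min = 4.15e-06 m^3/s
dP = 66.0417 Pa = 66.0417 / 133.322 mmHg = 0.4954 mmHg


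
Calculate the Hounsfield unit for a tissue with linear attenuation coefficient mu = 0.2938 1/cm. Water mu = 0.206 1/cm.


HU = ((mu_tissue - mu_water) / mu_water) * 1000
HU = ((0.2938 - 0.206) / 0.206) * 1000
HU = 426.2


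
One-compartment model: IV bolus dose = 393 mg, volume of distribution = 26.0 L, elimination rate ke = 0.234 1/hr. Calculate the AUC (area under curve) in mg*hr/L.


C0 = Dose/Vd = 393/26.0 = 15.1154 mg/L
AUC = C0/ke = 15.1154/0.234
AUC = 64.6 mg*hr/L


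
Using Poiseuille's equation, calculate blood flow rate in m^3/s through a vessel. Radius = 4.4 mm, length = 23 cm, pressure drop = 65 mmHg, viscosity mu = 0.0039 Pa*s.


Q = pi*r^4*dP / (8*mu*L)
r = 0.0044 m, L = 0.23 m
dP = 65 mmHg = 8665.93 Pa
Q = 0.001422 m^3/s


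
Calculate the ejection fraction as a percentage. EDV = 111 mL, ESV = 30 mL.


SV = EDV - ESV = 111 - 30 = 81 mL
EF = SV/EDV * 100 = 81/111 * 100
EF = 72.97%


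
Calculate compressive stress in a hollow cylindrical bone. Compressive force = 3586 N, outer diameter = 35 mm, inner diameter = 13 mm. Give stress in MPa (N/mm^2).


A = pi*(r_o^2 - r_i^2)
r_o = 17.5 mm, r_i = 6.5 mm
A = 829.38 mm^2
sigma = F/A = 3586 / 829.38
sigma = 4.324 MPa


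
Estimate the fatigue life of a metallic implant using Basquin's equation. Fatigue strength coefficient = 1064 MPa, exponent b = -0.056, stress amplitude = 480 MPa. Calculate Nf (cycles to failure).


sigma_a = sigma_f' * (2Nf)^b
2Nf = (sigma_a/sigma_f')^(1/b)
2Nf = (480/1064)^(1/-0.056)
2Nf = 1490120.1
Nf = 7.451e+05


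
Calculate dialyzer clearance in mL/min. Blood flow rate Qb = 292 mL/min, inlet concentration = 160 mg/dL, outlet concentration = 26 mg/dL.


K = Qb * (Cb_in - Cb_out) / Cb_in
K = 292 * (160 - 26) / 160
K = 244.6 mL/min


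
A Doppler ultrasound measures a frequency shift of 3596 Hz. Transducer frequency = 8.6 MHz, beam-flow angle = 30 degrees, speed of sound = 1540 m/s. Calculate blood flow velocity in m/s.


v = fd * c / (2 * f0 * cos(theta))
v = 3596 * 1540 / (2 * 8.6000e+06 * cos(30))
v = 0.3718 m/s


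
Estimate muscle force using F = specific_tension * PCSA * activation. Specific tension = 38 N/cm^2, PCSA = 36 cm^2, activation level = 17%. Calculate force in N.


F = sigma * PCSA * activation
F = 38 * 36 * 0.17
F = 232.6 N


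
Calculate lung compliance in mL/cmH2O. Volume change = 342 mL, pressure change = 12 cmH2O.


C = dV / dP
C = 342 / 12
C = 28.5 mL/cmH2O


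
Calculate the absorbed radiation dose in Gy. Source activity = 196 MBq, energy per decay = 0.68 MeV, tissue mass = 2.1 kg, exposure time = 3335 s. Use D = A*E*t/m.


A = 196 MBq = 1.9600e+08 Bq
E = 0.68 MeV = 1.08936e-13 J
D = A*E*t/m = 1.9600e+08*1.08936e-13*3335/2.1
D = 0.03391 Gy


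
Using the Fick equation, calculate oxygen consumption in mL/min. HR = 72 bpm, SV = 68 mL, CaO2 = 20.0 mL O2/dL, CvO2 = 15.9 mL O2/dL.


CO = HR*SV = 72*68/1000 = 4.896 L/min
a-v O2 diff = 20.0 - 15.9 = 4.1 mL/dL
VO2 = CO * (CaO2-CvO2) * 10 dL/L
VO2 = 4.896 * 4.1 * 10
VO2 = 200.7 mL/min


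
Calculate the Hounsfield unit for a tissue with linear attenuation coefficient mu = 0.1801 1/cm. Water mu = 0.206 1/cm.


HU = ((mu_tissue - mu_water) / mu_water) * 1000
HU = ((0.1801 - 0.206) / 0.206) * 1000
HU = -125.7


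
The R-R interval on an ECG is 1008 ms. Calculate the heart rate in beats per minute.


HR = 60 / RR_interval(s)
RR = 1008 ms = 1.008 s
HR = 60 / 1.008 = 59.52 bpm


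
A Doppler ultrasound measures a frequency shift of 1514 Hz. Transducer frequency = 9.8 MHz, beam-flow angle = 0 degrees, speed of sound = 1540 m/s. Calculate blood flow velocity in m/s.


v = fd * c / (2 * f0 * cos(theta))
v = 1514 * 1540 / (2 * 9.8000e+06 * cos(0))
v = 0.119 m/s


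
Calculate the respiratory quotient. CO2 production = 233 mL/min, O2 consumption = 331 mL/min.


RQ = VCO2 / VO2
RQ = 233 / 331
RQ = 0.7039


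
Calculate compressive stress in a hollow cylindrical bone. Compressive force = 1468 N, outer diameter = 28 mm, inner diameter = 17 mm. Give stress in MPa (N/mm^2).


A = pi*(r_o^2 - r_i^2)
r_o = 14 mm, r_i = 8.5 mm
A = 388.772 mm^2
sigma = F/A = 1468 / 388.772
sigma = 3.776 MPa


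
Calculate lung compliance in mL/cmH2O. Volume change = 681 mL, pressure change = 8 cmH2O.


C = dV / dP
C = 681 / 8
C = 85.12 mL/cmH2O


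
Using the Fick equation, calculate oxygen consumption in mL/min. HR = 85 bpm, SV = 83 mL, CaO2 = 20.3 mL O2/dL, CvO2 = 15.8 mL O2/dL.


CO = HR*SV = 85*83/1000 = 7.055 L/min
a-v O2 diff = 20.3 - 15.8 = 4.5 mL/dL
VO2 = CO * (CaO2-CvO2) * 10 dL/L
VO2 = 7.055 * 4.5 * 10
VO2 = 317.5 mL/min


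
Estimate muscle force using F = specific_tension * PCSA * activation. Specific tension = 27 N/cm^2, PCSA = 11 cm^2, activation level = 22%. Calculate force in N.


F = sigma * PCSA * activation
F = 27 * 11 * 0.22
F = 65.34 N


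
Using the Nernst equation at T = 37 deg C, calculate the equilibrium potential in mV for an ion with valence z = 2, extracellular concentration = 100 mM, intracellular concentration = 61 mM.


E = (RT/(zF)) * ln(C_out/C_in)
T = 37 + 273.15 = 310.15 K
E = (8.314 * 310.15 / (2 * 96485)) * ln(100/61)
E = 6.605 mV


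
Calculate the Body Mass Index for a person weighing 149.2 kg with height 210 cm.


BMI = weight / height^2
height = 210 cm = 2.1 m
BMI = 149.2 / 2.1^2
BMI = 33.83 kg/m^2


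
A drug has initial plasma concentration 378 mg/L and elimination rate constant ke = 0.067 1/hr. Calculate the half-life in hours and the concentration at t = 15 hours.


t_half = ln(2) / ke = 0.693147 / 0.067 = 10.35 hr
C(t) = C0 * exp(-ke*t) = 378 * exp(-0.067*15)
C(15) = 138.4 mg/L


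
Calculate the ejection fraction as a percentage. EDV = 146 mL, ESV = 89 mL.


SV = EDV - ESV = 146 - 89 = 57 mL
EF = SV/EDV * 100 = 57/146 * 100
EF = 39.04%


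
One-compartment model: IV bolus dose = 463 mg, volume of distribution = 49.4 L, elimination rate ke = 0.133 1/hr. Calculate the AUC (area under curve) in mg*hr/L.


C0 = Dose/Vd = 463/49.4 = 9.37247 mg/L
AUC = C0/ke = 9.37247/0.133
AUC = 70.47 mg*hr/L


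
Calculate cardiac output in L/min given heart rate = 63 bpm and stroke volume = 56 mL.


CO = HR * SV
CO = 63 * 56 / 1000
CO = 3.528 L/min


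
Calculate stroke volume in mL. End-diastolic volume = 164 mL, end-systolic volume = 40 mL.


SV = EDV - ESV
SV = 164 - 40
SV = 124 mL


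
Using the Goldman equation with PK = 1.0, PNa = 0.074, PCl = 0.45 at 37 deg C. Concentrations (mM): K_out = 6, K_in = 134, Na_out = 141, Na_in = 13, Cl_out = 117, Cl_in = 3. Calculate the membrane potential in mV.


Vm = (RT/F)*ln((PK*Ko + PNa*Nao + PCl*Cli)/(PK*Ki + PNa*Nai + PCl*Clo))
Numer = 17.784, Denom = 187.612
Vm = -62.97 mV


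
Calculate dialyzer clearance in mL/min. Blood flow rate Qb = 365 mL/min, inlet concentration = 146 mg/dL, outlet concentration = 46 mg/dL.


K = Qb * (Cb_in - Cb_out) / Cb_in
K = 365 * (146 - 46) / 146
K = 250 mL/min


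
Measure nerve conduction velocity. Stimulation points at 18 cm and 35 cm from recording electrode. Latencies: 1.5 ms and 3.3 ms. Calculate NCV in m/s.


Distance = (35 - 18) / 100 = 0.17 m
dt = (3.3 - 1.5) / 1000 = 0.0018 s
NCV = dist / dt = 94.44 m/s


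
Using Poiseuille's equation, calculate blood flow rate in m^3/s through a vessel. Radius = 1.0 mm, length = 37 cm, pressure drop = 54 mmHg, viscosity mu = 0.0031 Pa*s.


Q = pi*r^4*dP / (8*mu*L)
r = 0.001 m, L = 0.37 m
dP = 54 mmHg = 7199.388 Pa
Q = 2.4649e-06 m^3/s


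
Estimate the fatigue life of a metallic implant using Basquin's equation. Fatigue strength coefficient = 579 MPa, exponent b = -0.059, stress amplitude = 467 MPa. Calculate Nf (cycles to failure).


sigma_a = sigma_f' * (2Nf)^b
2Nf = (sigma_a/sigma_f')^(1/b)
2Nf = (467/579)^(1/-0.059)
2Nf = 38.229746
Nf = 19.11


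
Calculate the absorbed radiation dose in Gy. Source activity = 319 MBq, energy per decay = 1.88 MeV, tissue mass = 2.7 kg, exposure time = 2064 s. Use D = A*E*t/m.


A = 319 MBq = 3.1900e+08 Bq
E = 1.88 MeV = 3.01176e-13 J
D = A*E*t/m = 3.1900e+08*3.01176e-13*2064/2.7
D = 0.07344 Gy


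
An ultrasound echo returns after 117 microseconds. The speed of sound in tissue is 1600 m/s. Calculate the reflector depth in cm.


depth = c * t / 2
t = 117 us = 1.1700e-04 s
depth = 1600 * 1.1700e-04 / 2
depth = 0.0936 m = 9.36 cm


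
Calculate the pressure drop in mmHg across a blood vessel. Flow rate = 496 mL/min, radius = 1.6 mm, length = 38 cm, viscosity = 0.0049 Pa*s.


dP = 8*mu*L*Q / (pi*r^4)
Q = 496 mL/min = 8.26667e-06 m^3/s
dP = 5980.95 Pa = 5980.95 / 133.322 mmHg = 44.86 mmHg


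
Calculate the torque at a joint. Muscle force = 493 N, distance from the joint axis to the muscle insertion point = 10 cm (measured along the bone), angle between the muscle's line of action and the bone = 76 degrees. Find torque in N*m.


Torque = F * d * sin(theta)   (moment arm = d*sin(theta))
d = 10 cm = 0.1 m
Torque = 493 * 0.1 * sin(76)
Torque = 47.84 N*m


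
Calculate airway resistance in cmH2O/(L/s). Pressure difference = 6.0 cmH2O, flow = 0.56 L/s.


R = dP / flow
R = 6.0 / 0.56
R = 10.71 cmH2O/(L/s)


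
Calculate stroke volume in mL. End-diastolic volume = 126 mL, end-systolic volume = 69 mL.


SV = EDV - ESV
SV = 126 - 69
SV = 57 mL


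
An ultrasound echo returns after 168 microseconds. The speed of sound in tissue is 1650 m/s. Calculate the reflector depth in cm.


depth = c * t / 2
t = 168 us = 1.6800e-04 s
depth = 1650 * 1.6800e-04 / 2
depth = 0.1386 m = 13.86 cm


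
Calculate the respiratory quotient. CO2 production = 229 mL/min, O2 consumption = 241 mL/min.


RQ = VCO2 / VO2
RQ = 229 / 241
RQ = 0.9502


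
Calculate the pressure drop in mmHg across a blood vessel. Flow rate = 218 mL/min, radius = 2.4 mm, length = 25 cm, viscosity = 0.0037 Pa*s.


dP = 8*mu*L*Q / (pi*r^4)
Q = 218 mL/min = 3.63333e-06 m^3/s
dP = 257.954 Pa = 257.954 / 133.322 mmHg = 1.935 mmHg


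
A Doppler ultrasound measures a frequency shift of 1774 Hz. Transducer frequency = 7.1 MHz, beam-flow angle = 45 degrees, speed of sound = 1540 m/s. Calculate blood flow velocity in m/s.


v = fd * c / (2 * f0 * cos(theta))
v = 1774 * 1540 / (2 * 7.1000e+06 * cos(45))
v = 0.2721 m/s


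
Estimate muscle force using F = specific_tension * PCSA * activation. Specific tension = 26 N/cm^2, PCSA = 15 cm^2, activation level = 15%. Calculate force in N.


F = sigma * PCSA * activation
F = 26 * 15 * 0.15
F = 58.5 N


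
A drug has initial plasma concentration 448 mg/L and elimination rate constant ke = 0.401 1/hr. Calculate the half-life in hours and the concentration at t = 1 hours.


t_half = ln(2) / ke = 0.693147 / 0.401 = 1.729 hr
C(t) = C0 * exp(-ke*t) = 448 * exp(-0.401*1)
C(1) = 300 mg/L


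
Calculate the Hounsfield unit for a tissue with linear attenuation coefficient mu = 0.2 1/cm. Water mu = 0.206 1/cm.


HU = ((mu_tissue - mu_water) / mu_water) * 1000
HU = ((0.2 - 0.206) / 0.206) * 1000
HU = -29.13


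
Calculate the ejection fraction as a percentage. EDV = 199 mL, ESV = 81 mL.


SV = EDV - ESV = 199 - 81 = 118 mL
EF = SV/EDV * 100 = 118/199 * 100
EF = 59.3%


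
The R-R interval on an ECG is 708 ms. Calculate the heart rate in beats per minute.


HR = 60 / RR_interval(s)
RR = 708 ms = 0.708 s
HR = 60 / 0.708 = 84.75 bpm


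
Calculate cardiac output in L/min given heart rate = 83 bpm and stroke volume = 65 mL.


CO = HR * SV
CO = 83 * 65 / 1000
CO = 5.395 L/min


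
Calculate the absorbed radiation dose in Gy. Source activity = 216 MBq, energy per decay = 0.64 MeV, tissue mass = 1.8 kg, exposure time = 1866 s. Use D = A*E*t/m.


A = 216 MBq = 2.1600e+08 Bq
E = 0.64 MeV = 1.02528e-13 J
D = A*E*t/m = 2.1600e+08*1.02528e-13*1866/1.8
D = 0.02296 Gy


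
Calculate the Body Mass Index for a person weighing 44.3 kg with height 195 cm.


BMI = weight / height^2
height = 195 cm = 1.95 m
BMI = 44.3 / 1.95^2
BMI = 11.65 kg/m^2


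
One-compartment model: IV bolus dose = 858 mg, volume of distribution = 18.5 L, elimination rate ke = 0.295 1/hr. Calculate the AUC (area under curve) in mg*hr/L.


C0 = Dose/Vd = 858/18.5 = 46.3784 mg/L
AUC = C0/ke = 46.3784/0.295
AUC = 157.2 mg*hr/L


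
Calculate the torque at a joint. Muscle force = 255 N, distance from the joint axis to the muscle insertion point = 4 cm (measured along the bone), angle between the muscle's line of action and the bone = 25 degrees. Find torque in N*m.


Torque = F * d * sin(theta)   (moment arm = d*sin(theta))
d = 4 cm = 0.04 m
Torque = 255 * 0.04 * sin(25)
Torque = 4.311 N*m


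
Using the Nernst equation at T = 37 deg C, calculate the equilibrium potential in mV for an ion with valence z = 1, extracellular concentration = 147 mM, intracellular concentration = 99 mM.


E = (RT/(zF)) * ln(C_out/C_in)
T = 37 + 273.15 = 310.15 K
E = (8.314 * 310.15 / (1 * 96485)) * ln(147/99)
E = 10.56 mV


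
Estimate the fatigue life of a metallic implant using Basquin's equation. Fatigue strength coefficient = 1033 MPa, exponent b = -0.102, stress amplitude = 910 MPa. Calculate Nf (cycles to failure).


sigma_a = sigma_f' * (2Nf)^b
2Nf = (sigma_a/sigma_f')^(1/b)
2Nf = (910/1033)^(1/-0.102)
2Nf = 3.4657196
Nf = 1.733


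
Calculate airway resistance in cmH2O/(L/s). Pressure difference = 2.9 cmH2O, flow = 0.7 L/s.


R = dP / flow
R = 2.9 / 0.7
R = 4.143 cmH2O/(L/s)


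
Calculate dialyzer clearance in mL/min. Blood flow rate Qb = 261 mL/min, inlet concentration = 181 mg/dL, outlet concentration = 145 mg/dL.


K = Qb * (Cb_in - Cb_out) / Cb_in
K = 261 * (181 - 145) / 181
K = 51.91 mL/min


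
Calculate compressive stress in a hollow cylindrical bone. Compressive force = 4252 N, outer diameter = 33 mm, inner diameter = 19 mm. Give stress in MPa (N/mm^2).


A = pi*(r_o^2 - r_i^2)
r_o = 16.5 mm, r_i = 9.5 mm
A = 571.77 mm^2
sigma = F/A = 4252 / 571.77
sigma = 7.437 MPa


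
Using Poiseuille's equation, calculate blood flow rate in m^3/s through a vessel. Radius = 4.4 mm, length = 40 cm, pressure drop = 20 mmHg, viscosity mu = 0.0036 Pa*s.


Q = pi*r^4*dP / (8*mu*L)
r = 0.0044 m, L = 0.4 m
dP = 20 mmHg = 2666.44 Pa
Q = 2.7255e-04 m^3/s


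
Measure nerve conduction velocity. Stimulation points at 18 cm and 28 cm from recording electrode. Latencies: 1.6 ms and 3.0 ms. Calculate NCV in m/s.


Distance = (28 - 18) / 100 = 0.1 m
dt = (3.0 - 1.6) / 1000 = 0.0014 s
NCV = dist / dt = 71.43 m/s


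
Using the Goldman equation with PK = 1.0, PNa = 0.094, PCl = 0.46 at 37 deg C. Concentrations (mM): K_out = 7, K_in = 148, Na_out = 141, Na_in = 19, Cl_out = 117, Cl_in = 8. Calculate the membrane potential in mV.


Vm = (RT/F)*ln((PK*Ko + PNa*Nao + PCl*Cli)/(PK*Ki + PNa*Nai + PCl*Clo))
Numer = 23.934, Denom = 203.606
Vm = -57.22 mV
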